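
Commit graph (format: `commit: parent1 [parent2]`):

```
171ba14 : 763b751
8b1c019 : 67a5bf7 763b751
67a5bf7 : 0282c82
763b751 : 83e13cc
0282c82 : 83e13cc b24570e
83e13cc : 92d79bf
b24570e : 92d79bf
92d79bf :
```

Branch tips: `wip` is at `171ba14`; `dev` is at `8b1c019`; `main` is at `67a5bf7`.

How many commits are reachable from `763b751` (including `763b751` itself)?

Walking parent pointers from 763b751: reachable set = {763b751, 83e13cc, 92d79bf}.
That is 3 commits.

3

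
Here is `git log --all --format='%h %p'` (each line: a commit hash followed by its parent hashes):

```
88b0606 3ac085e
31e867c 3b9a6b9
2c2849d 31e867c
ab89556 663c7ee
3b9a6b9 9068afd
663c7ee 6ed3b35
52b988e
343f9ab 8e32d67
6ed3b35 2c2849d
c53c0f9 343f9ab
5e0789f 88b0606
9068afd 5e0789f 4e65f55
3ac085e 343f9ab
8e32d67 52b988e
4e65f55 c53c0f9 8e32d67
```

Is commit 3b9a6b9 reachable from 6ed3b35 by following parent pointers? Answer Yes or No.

Yes

Ancestors of 6ed3b35 (commits reachable by following parents): {2c2849d, 31e867c, 343f9ab, 3ac085e, 3b9a6b9, 4e65f55, 52b988e, 5e0789f, 6ed3b35, 88b0606, 8e32d67, 9068afd, c53c0f9}.
3b9a6b9 is in that set, so it is an ancestor of 6ed3b35.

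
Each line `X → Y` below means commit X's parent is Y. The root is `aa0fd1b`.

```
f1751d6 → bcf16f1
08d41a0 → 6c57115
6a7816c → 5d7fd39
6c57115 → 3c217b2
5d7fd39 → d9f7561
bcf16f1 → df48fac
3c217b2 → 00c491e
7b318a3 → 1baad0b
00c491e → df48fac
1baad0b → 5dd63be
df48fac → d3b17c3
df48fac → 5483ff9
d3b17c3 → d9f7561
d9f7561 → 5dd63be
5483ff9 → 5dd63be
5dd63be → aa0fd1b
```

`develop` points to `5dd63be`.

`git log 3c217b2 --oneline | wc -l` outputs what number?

8

Walking parent pointers from 3c217b2: reachable set = {00c491e, 3c217b2, 5483ff9, 5dd63be, aa0fd1b, d3b17c3, d9f7561, df48fac}.
That is 8 commits.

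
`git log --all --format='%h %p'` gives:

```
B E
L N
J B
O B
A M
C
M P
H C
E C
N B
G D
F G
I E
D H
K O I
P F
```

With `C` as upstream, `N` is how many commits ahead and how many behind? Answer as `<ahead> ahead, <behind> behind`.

Reachable from N: {B, C, E, N}.
Reachable from C: {C}.
Only in N's history (ahead): {B, E, N} — 3.
Only in C's history (behind): {} — 0.

3 ahead, 0 behind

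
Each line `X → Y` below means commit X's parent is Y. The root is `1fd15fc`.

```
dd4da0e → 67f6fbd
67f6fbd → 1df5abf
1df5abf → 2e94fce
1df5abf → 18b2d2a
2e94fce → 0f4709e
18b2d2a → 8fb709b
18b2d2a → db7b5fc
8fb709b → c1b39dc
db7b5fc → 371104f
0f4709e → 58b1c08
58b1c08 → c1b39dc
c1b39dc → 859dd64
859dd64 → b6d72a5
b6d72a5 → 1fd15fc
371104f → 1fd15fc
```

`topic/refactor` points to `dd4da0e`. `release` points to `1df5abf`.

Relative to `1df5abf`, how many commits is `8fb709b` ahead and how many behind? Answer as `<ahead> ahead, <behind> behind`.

0 ahead, 7 behind

Reachable from 8fb709b: {1fd15fc, 859dd64, 8fb709b, b6d72a5, c1b39dc}.
Reachable from 1df5abf: {0f4709e, 18b2d2a, 1df5abf, 1fd15fc, 2e94fce, 371104f, 58b1c08, 859dd64, 8fb709b, b6d72a5, c1b39dc, db7b5fc}.
Only in 8fb709b's history (ahead): {} — 0.
Only in 1df5abf's history (behind): {0f4709e, 18b2d2a, 1df5abf, 2e94fce, 371104f, 58b1c08, db7b5fc} — 7.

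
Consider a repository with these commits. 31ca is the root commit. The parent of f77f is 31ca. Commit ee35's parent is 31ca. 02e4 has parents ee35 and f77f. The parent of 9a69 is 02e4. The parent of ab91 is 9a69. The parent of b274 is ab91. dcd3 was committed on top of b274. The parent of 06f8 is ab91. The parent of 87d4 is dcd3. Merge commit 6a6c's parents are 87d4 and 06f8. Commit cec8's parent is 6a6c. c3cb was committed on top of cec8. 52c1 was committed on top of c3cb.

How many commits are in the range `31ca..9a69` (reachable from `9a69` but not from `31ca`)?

Reachable from 9a69: {02e4, 31ca, 9a69, ee35, f77f}.
Reachable from 31ca: {31ca}.
In 9a69's history but not 31ca's: {02e4, 9a69, ee35, f77f} — 4 commits.

4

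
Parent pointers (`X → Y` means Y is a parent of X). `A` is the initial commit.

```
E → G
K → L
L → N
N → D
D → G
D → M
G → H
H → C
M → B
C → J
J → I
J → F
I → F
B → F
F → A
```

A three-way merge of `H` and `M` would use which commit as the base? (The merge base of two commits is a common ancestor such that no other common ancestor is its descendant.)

F

Ancestors of H: {A, C, F, H, I, J}.
Ancestors of M: {A, B, F, M}.
Common ancestors: {A, F}.
Among these, F is not an ancestor of any other common ancestor — it is the merge base.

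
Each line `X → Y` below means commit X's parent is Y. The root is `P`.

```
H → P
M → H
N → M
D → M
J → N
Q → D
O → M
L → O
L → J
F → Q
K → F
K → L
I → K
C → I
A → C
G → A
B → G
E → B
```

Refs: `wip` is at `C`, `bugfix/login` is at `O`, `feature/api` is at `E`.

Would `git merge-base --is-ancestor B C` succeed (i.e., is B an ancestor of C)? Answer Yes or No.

Ancestors of C: {C, D, F, H, I, J, K, L, M, N, O, P, Q}.
B is not in that set, so it is not an ancestor of C.

No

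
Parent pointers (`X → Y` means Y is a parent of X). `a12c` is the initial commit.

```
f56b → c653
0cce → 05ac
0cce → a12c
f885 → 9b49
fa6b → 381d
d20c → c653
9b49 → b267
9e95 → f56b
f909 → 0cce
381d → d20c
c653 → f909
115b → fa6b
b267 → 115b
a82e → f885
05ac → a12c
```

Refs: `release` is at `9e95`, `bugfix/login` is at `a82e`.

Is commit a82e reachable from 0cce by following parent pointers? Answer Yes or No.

No

Ancestors of 0cce: {05ac, 0cce, a12c}.
a82e is not in that set, so it is not an ancestor of 0cce.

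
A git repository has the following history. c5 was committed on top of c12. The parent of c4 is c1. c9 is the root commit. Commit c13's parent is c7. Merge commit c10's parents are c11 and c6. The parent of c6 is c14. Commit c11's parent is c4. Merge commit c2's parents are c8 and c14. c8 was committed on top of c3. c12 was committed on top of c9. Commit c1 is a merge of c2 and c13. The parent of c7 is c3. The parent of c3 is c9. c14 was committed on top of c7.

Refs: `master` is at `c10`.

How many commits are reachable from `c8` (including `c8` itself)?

3

Walking parent pointers from c8: reachable set = {c3, c8, c9}.
That is 3 commits.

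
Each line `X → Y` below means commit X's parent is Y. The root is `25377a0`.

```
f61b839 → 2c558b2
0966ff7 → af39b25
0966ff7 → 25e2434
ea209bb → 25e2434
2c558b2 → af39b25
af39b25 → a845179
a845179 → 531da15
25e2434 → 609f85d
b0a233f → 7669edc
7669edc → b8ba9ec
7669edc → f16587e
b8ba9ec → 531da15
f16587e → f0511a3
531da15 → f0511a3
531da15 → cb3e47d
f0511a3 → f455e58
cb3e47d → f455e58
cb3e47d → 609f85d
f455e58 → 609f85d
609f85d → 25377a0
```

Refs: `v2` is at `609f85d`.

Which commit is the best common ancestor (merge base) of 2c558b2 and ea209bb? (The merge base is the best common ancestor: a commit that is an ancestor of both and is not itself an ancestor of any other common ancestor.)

609f85d

Ancestors of 2c558b2: {25377a0, 2c558b2, 531da15, 609f85d, a845179, af39b25, cb3e47d, f0511a3, f455e58}.
Ancestors of ea209bb: {25377a0, 25e2434, 609f85d, ea209bb}.
Common ancestors: {25377a0, 609f85d}.
Among these, 609f85d is not an ancestor of any other common ancestor — it is the merge base.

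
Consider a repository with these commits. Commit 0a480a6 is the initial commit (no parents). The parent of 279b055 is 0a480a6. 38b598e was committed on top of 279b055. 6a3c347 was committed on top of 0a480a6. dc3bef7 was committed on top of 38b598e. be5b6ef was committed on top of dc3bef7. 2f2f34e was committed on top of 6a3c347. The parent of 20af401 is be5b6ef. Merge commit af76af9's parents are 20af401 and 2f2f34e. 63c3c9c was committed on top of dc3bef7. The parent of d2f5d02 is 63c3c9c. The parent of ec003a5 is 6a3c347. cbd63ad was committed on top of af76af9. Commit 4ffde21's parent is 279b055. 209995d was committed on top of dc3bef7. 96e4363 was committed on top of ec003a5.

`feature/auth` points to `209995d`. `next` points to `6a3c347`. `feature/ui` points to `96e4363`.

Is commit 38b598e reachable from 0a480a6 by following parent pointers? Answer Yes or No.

No

Ancestors of 0a480a6: {0a480a6}.
38b598e is not in that set, so it is not an ancestor of 0a480a6.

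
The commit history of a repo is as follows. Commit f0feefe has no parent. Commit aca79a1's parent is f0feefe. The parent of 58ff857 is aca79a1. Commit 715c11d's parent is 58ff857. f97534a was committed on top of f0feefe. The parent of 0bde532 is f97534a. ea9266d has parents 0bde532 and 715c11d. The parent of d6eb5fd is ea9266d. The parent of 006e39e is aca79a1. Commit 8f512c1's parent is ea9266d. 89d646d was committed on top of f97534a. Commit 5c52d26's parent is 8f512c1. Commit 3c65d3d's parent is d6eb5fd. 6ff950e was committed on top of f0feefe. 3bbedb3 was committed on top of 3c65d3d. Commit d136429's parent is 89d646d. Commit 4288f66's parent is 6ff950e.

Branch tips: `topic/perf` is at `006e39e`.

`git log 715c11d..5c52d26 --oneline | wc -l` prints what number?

5

Reachable from 5c52d26: {0bde532, 58ff857, 5c52d26, 715c11d, 8f512c1, aca79a1, ea9266d, f0feefe, f97534a}.
Reachable from 715c11d: {58ff857, 715c11d, aca79a1, f0feefe}.
In 5c52d26's history but not 715c11d's: {0bde532, 5c52d26, 8f512c1, ea9266d, f97534a} — 5 commits.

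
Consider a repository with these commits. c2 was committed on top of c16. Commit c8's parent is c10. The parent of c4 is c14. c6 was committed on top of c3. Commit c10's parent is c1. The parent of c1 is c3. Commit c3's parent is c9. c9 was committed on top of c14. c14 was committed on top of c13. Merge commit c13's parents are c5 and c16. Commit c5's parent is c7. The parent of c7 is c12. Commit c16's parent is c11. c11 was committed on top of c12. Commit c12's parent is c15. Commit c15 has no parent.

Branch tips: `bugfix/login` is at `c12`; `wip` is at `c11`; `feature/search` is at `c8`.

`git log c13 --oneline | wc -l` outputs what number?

Walking parent pointers from c13: reachable set = {c11, c12, c13, c15, c16, c5, c7}.
That is 7 commits.

7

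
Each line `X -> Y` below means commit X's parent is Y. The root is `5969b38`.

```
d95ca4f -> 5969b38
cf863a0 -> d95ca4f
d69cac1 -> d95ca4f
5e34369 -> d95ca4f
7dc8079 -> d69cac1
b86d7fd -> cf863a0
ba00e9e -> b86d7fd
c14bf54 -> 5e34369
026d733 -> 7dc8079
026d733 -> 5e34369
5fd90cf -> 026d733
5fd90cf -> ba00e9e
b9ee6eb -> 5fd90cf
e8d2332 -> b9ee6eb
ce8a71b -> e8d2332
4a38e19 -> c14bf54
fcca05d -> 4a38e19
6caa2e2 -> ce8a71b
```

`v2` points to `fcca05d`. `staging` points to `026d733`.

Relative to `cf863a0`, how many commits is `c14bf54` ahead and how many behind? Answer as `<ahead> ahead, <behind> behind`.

Reachable from c14bf54: {5969b38, 5e34369, c14bf54, d95ca4f}.
Reachable from cf863a0: {5969b38, cf863a0, d95ca4f}.
Only in c14bf54's history (ahead): {5e34369, c14bf54} — 2.
Only in cf863a0's history (behind): {cf863a0} — 1.

2 ahead, 1 behind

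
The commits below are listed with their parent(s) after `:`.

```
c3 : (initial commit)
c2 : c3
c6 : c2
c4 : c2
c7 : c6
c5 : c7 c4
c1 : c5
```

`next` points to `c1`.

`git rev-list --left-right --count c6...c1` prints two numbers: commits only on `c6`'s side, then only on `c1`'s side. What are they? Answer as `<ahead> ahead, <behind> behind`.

Reachable from c6: {c2, c3, c6}.
Reachable from c1: {c1, c2, c3, c4, c5, c6, c7}.
Only in c6's history (ahead): {} — 0.
Only in c1's history (behind): {c1, c4, c5, c7} — 4.

0 ahead, 4 behind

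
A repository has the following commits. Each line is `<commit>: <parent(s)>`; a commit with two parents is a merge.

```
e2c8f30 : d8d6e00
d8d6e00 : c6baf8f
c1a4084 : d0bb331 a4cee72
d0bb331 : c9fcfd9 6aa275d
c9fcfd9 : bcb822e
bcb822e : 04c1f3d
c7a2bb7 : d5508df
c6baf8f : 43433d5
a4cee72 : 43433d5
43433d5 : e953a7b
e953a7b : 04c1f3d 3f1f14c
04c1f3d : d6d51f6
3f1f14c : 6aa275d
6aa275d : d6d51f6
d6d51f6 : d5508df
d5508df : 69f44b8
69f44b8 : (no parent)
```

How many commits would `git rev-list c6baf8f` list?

Walking parent pointers from c6baf8f: reachable set = {04c1f3d, 3f1f14c, 43433d5, 69f44b8, 6aa275d, c6baf8f, d5508df, d6d51f6, e953a7b}.
That is 9 commits.

9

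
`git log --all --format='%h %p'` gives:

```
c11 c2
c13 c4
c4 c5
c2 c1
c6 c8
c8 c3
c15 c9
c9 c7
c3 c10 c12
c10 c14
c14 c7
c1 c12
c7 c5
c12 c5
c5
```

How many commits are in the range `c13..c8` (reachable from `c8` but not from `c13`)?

Reachable from c8: {c10, c12, c14, c3, c5, c7, c8}.
Reachable from c13: {c13, c4, c5}.
In c8's history but not c13's: {c10, c12, c14, c3, c7, c8} — 6 commits.

6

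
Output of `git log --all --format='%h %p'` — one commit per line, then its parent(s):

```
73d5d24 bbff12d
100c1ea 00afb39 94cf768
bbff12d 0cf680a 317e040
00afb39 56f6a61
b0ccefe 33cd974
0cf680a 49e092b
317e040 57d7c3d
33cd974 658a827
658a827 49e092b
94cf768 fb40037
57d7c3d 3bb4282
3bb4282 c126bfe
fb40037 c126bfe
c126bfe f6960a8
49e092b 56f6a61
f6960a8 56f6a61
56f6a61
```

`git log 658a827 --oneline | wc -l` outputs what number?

Walking parent pointers from 658a827: reachable set = {49e092b, 56f6a61, 658a827}.
That is 3 commits.

3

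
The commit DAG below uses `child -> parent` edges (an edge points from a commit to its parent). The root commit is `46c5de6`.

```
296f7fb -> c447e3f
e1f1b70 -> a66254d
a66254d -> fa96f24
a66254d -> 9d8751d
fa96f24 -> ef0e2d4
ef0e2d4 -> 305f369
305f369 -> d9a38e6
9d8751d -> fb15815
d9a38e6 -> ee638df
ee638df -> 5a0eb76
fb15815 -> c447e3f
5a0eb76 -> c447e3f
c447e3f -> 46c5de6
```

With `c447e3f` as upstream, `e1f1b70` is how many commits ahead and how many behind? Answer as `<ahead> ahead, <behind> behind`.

Reachable from e1f1b70: {305f369, 46c5de6, 5a0eb76, 9d8751d, a66254d, c447e3f, d9a38e6, e1f1b70, ee638df, ef0e2d4, fa96f24, fb15815}.
Reachable from c447e3f: {46c5de6, c447e3f}.
Only in e1f1b70's history (ahead): {305f369, 5a0eb76, 9d8751d, a66254d, d9a38e6, e1f1b70, ee638df, ef0e2d4, fa96f24, fb15815} — 10.
Only in c447e3f's history (behind): {} — 0.

10 ahead, 0 behind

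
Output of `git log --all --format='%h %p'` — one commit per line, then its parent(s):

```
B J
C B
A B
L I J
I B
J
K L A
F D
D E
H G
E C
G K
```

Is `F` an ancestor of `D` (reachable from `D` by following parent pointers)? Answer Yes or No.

Ancestors of D: {B, C, D, E, J}.
F is not in that set, so it is not an ancestor of D.

No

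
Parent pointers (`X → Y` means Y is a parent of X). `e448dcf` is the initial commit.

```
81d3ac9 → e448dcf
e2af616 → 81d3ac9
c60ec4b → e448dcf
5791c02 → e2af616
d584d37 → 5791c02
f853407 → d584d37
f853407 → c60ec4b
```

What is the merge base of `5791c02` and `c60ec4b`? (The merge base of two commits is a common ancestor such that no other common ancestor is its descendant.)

e448dcf

Ancestors of 5791c02: {5791c02, 81d3ac9, e2af616, e448dcf}.
Ancestors of c60ec4b: {c60ec4b, e448dcf}.
Common ancestors: {e448dcf}.
The only common ancestor is e448dcf, so it is the merge base.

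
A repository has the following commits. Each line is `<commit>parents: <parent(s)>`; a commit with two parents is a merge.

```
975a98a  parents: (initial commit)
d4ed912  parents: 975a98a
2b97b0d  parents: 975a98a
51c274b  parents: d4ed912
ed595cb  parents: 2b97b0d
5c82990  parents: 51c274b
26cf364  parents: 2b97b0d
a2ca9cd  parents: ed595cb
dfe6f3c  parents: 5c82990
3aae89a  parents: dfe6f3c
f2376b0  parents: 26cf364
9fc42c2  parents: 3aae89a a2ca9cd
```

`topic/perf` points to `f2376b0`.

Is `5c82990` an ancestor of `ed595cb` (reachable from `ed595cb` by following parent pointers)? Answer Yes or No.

Ancestors of ed595cb: {2b97b0d, 975a98a, ed595cb}.
5c82990 is not in that set, so it is not an ancestor of ed595cb.

No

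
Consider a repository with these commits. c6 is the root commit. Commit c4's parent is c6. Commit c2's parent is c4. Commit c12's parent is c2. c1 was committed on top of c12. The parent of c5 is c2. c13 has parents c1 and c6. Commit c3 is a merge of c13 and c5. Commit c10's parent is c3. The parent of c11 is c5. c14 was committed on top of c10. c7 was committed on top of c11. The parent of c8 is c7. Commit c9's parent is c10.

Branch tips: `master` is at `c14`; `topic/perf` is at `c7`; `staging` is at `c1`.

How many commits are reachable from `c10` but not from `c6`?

8

Reachable from c10: {c1, c10, c12, c13, c2, c3, c4, c5, c6}.
Reachable from c6: {c6}.
In c10's history but not c6's: {c1, c10, c12, c13, c2, c3, c4, c5} — 8 commits.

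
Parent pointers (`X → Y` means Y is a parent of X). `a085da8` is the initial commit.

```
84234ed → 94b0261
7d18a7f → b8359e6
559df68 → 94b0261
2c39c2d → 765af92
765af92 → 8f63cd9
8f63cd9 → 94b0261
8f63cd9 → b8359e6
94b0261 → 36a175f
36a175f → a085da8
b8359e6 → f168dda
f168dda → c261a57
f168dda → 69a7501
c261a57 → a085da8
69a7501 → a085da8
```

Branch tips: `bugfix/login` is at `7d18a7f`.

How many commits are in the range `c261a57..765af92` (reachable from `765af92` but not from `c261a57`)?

7

Reachable from 765af92: {36a175f, 69a7501, 765af92, 8f63cd9, 94b0261, a085da8, b8359e6, c261a57, f168dda}.
Reachable from c261a57: {a085da8, c261a57}.
In 765af92's history but not c261a57's: {36a175f, 69a7501, 765af92, 8f63cd9, 94b0261, b8359e6, f168dda} — 7 commits.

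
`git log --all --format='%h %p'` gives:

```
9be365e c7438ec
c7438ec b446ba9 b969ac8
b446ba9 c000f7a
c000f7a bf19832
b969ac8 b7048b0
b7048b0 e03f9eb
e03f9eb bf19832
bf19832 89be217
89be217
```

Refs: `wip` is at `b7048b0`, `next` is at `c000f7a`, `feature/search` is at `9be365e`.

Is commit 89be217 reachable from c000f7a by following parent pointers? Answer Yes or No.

Ancestors of c000f7a (commits reachable by following parents): {89be217, bf19832, c000f7a}.
89be217 is in that set, so it is an ancestor of c000f7a.

Yes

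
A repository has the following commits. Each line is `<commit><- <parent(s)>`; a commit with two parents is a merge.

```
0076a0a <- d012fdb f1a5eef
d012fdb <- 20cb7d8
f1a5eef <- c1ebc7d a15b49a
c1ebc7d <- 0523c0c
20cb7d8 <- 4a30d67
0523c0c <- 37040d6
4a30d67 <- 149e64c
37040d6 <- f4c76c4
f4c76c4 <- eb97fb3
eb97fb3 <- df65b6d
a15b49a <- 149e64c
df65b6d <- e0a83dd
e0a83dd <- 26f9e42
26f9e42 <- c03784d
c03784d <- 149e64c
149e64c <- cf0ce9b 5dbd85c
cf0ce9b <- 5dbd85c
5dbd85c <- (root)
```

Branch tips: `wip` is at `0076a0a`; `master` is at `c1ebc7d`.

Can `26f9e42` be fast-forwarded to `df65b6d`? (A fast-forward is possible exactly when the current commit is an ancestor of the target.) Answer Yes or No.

A fast-forward from 26f9e42 to df65b6d is possible iff 26f9e42 is an ancestor of df65b6d.
Ancestors of df65b6d: {149e64c, 26f9e42, 5dbd85c, c03784d, cf0ce9b, df65b6d, e0a83dd}.
26f9e42 is among them, so fast-forward is possible.

Yes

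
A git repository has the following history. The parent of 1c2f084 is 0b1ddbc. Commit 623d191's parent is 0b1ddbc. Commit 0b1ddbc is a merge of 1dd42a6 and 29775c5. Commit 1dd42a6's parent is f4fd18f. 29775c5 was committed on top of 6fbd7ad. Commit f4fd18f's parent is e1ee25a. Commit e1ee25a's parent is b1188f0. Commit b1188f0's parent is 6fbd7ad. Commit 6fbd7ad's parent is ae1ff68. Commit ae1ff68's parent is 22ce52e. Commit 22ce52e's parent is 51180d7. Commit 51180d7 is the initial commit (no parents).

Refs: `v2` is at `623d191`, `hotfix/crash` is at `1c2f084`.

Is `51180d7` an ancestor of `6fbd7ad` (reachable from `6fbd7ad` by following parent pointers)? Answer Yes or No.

Yes

Ancestors of 6fbd7ad (commits reachable by following parents): {22ce52e, 51180d7, 6fbd7ad, ae1ff68}.
51180d7 is in that set, so it is an ancestor of 6fbd7ad.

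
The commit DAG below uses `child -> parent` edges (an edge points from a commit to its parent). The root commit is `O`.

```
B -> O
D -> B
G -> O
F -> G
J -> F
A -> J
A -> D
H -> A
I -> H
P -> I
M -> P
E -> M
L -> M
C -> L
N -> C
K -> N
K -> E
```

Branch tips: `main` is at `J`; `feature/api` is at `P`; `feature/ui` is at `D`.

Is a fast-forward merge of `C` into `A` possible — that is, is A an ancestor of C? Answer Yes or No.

A fast-forward from A to C is possible iff A is an ancestor of C.
Ancestors of C: {A, B, C, D, F, G, H, I, J, L, M, O, P}.
A is among them, so fast-forward is possible.

Yes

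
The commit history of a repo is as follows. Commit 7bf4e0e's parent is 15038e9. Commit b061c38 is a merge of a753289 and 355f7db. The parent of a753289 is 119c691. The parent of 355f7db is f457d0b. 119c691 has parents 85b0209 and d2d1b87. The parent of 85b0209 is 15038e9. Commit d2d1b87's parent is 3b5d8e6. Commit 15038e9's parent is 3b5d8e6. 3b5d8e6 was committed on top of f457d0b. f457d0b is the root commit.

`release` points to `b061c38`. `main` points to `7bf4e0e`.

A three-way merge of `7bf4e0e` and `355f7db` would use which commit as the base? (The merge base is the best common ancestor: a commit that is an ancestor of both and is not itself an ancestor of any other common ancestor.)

f457d0b

Ancestors of 7bf4e0e: {15038e9, 3b5d8e6, 7bf4e0e, f457d0b}.
Ancestors of 355f7db: {355f7db, f457d0b}.
Common ancestors: {f457d0b}.
The only common ancestor is f457d0b, so it is the merge base.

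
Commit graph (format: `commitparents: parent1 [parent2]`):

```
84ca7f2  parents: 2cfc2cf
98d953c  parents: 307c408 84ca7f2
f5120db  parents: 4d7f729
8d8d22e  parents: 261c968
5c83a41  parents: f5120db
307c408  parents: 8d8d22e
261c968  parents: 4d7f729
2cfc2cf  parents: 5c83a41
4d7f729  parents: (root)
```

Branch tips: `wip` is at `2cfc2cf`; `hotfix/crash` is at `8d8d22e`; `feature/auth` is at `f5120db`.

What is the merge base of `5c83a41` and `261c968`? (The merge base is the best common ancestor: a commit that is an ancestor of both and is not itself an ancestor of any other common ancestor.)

4d7f729

Ancestors of 5c83a41: {4d7f729, 5c83a41, f5120db}.
Ancestors of 261c968: {261c968, 4d7f729}.
Common ancestors: {4d7f729}.
The only common ancestor is 4d7f729, so it is the merge base.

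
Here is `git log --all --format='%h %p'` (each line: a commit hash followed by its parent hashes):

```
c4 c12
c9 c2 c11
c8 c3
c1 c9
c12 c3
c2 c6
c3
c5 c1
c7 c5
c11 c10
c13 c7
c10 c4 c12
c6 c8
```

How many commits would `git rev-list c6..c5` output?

8

Reachable from c5: {c1, c10, c11, c12, c2, c3, c4, c5, c6, c8, c9}.
Reachable from c6: {c3, c6, c8}.
In c5's history but not c6's: {c1, c10, c11, c12, c2, c4, c5, c9} — 8 commits.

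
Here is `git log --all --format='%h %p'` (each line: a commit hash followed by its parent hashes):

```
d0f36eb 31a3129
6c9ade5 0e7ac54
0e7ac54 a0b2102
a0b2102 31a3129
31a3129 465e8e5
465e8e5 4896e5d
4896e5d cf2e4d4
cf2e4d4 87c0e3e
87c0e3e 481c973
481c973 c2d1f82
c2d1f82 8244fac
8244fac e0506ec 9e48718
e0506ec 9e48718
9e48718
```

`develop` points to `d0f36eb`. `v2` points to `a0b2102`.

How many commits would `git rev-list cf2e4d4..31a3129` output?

3

Reachable from 31a3129: {31a3129, 465e8e5, 481c973, 4896e5d, 8244fac, 87c0e3e, 9e48718, c2d1f82, cf2e4d4, e0506ec}.
Reachable from cf2e4d4: {481c973, 8244fac, 87c0e3e, 9e48718, c2d1f82, cf2e4d4, e0506ec}.
In 31a3129's history but not cf2e4d4's: {31a3129, 465e8e5, 4896e5d} — 3 commits.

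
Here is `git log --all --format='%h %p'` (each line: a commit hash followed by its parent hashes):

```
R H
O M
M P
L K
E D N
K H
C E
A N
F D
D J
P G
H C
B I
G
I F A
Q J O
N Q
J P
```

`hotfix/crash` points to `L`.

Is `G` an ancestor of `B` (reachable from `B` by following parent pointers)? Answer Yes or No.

Ancestors of B (commits reachable by following parents): {A, B, D, F, G, I, J, M, N, O, P, Q}.
G is in that set, so it is an ancestor of B.

Yes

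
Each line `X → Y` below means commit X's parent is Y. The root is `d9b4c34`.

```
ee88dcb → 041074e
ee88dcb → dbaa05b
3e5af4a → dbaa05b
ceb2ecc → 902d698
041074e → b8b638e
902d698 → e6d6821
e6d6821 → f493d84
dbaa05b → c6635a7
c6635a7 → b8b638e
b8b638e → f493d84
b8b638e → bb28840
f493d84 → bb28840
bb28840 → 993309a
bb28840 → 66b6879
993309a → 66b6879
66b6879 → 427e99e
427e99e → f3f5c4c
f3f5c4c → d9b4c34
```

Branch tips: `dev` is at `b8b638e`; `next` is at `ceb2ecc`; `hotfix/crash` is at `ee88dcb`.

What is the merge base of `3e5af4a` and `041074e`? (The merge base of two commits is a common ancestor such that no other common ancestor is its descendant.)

Ancestors of 3e5af4a: {3e5af4a, 427e99e, 66b6879, 993309a, b8b638e, bb28840, c6635a7, d9b4c34, dbaa05b, f3f5c4c, f493d84}.
Ancestors of 041074e: {041074e, 427e99e, 66b6879, 993309a, b8b638e, bb28840, d9b4c34, f3f5c4c, f493d84}.
Common ancestors: {427e99e, 66b6879, 993309a, b8b638e, bb28840, d9b4c34, f3f5c4c, f493d84}.
Among these, b8b638e is not an ancestor of any other common ancestor — it is the merge base.

b8b638e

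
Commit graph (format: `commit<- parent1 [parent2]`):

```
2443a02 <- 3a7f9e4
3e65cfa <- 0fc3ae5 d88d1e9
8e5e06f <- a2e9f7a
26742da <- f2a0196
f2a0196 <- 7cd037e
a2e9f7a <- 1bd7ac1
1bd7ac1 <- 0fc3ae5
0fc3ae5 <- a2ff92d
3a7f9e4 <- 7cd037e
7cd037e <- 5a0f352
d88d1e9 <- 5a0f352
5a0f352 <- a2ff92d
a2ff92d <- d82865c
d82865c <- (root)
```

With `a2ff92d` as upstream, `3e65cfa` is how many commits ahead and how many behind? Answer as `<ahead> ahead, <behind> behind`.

Reachable from 3e65cfa: {0fc3ae5, 3e65cfa, 5a0f352, a2ff92d, d82865c, d88d1e9}.
Reachable from a2ff92d: {a2ff92d, d82865c}.
Only in 3e65cfa's history (ahead): {0fc3ae5, 3e65cfa, 5a0f352, d88d1e9} — 4.
Only in a2ff92d's history (behind): {} — 0.

4 ahead, 0 behind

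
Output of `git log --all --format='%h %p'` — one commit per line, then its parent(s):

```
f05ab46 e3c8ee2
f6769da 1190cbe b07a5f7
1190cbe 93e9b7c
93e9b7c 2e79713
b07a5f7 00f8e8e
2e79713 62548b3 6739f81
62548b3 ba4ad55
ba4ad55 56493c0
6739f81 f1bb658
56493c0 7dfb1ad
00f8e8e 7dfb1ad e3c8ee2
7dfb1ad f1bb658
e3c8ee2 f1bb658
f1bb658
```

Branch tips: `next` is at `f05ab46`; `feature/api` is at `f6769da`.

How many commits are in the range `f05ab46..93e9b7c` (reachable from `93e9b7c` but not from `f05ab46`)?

7

Reachable from 93e9b7c: {2e79713, 56493c0, 62548b3, 6739f81, 7dfb1ad, 93e9b7c, ba4ad55, f1bb658}.
Reachable from f05ab46: {e3c8ee2, f05ab46, f1bb658}.
In 93e9b7c's history but not f05ab46's: {2e79713, 56493c0, 62548b3, 6739f81, 7dfb1ad, 93e9b7c, ba4ad55} — 7 commits.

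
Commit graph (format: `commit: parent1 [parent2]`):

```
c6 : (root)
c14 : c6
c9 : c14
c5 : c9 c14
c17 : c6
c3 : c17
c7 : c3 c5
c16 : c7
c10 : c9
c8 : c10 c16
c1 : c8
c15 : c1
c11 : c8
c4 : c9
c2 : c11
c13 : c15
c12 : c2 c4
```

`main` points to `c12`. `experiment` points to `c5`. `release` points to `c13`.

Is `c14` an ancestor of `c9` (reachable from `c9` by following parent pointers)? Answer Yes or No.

Ancestors of c9 (commits reachable by following parents): {c14, c6, c9}.
c14 is in that set, so it is an ancestor of c9.

Yes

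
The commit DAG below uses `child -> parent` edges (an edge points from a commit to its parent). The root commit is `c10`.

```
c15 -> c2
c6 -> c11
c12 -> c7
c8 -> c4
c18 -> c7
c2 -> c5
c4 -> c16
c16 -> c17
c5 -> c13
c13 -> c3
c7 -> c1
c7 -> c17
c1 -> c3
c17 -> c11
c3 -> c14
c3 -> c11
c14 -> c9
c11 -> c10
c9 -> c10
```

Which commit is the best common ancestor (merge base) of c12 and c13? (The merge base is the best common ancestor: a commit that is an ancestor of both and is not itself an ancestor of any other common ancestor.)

c3

Ancestors of c12: {c1, c10, c11, c12, c14, c17, c3, c7, c9}.
Ancestors of c13: {c10, c11, c13, c14, c3, c9}.
Common ancestors: {c10, c11, c14, c3, c9}.
Among these, c3 is not an ancestor of any other common ancestor — it is the merge base.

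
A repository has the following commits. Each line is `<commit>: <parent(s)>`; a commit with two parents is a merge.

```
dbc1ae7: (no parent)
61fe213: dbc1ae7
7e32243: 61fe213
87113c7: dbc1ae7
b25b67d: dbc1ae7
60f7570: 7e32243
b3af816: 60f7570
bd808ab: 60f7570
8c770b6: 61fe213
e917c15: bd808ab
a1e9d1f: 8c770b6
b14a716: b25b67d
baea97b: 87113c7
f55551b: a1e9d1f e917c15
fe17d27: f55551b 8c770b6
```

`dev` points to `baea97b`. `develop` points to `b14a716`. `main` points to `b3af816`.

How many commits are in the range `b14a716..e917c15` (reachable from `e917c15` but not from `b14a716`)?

5

Reachable from e917c15: {60f7570, 61fe213, 7e32243, bd808ab, dbc1ae7, e917c15}.
Reachable from b14a716: {b14a716, b25b67d, dbc1ae7}.
In e917c15's history but not b14a716's: {60f7570, 61fe213, 7e32243, bd808ab, e917c15} — 5 commits.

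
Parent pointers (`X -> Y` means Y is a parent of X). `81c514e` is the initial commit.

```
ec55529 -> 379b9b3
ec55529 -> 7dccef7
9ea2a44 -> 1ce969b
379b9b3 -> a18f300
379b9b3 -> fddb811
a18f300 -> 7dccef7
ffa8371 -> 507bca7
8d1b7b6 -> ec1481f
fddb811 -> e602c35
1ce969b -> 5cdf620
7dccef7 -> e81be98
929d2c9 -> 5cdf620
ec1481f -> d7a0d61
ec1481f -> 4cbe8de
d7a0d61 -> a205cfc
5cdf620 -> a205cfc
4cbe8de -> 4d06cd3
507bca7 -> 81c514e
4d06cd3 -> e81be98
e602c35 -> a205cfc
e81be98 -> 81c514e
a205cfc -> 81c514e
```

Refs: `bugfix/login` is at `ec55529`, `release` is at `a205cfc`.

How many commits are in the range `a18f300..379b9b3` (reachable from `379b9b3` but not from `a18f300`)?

Reachable from 379b9b3: {379b9b3, 7dccef7, 81c514e, a18f300, a205cfc, e602c35, e81be98, fddb811}.
Reachable from a18f300: {7dccef7, 81c514e, a18f300, e81be98}.
In 379b9b3's history but not a18f300's: {379b9b3, a205cfc, e602c35, fddb811} — 4 commits.

4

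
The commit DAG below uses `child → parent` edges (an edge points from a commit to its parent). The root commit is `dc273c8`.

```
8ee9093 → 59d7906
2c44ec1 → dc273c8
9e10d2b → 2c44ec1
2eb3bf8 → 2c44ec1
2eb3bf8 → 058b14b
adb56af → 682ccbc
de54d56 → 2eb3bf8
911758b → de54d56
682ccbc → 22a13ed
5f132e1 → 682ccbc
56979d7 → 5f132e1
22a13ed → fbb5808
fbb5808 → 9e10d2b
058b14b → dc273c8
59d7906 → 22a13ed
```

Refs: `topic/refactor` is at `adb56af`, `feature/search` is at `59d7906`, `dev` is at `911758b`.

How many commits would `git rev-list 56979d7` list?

Walking parent pointers from 56979d7: reachable set = {22a13ed, 2c44ec1, 56979d7, 5f132e1, 682ccbc, 9e10d2b, dc273c8, fbb5808}.
That is 8 commits.

8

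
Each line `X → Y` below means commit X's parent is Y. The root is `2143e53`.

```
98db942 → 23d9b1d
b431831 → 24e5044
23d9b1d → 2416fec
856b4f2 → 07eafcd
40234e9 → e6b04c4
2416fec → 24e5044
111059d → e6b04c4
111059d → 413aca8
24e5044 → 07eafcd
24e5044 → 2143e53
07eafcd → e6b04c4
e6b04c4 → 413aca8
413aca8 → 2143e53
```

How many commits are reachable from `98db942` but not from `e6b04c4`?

5

Reachable from 98db942: {07eafcd, 2143e53, 23d9b1d, 2416fec, 24e5044, 413aca8, 98db942, e6b04c4}.
Reachable from e6b04c4: {2143e53, 413aca8, e6b04c4}.
In 98db942's history but not e6b04c4's: {07eafcd, 23d9b1d, 2416fec, 24e5044, 98db942} — 5 commits.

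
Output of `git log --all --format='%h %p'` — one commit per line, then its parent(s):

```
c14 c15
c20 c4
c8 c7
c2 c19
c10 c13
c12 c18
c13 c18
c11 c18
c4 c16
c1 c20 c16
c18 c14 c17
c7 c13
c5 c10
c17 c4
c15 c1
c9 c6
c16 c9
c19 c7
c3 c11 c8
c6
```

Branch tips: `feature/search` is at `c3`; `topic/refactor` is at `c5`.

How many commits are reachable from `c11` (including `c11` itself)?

Walking parent pointers from c11: reachable set = {c1, c11, c14, c15, c16, c17, c18, c20, c4, c6, c9}.
That is 11 commits.

11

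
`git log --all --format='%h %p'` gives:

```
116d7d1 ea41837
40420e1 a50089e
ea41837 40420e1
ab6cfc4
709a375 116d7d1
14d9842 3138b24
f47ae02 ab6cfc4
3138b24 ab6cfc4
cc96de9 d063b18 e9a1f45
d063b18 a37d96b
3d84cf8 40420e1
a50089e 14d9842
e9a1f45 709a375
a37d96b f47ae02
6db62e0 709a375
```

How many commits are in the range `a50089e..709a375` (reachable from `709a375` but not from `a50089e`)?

4

Reachable from 709a375: {116d7d1, 14d9842, 3138b24, 40420e1, 709a375, a50089e, ab6cfc4, ea41837}.
Reachable from a50089e: {14d9842, 3138b24, a50089e, ab6cfc4}.
In 709a375's history but not a50089e's: {116d7d1, 40420e1, 709a375, ea41837} — 4 commits.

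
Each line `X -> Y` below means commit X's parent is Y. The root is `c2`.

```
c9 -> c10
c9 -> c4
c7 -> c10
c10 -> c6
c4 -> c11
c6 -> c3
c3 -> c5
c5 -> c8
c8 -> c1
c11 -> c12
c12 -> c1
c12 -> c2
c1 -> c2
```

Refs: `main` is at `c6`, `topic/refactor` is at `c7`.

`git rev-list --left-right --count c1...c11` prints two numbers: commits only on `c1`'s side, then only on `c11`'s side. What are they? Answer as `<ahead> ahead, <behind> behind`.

0 ahead, 2 behind

Reachable from c1: {c1, c2}.
Reachable from c11: {c1, c11, c12, c2}.
Only in c1's history (ahead): {} — 0.
Only in c11's history (behind): {c11, c12} — 2.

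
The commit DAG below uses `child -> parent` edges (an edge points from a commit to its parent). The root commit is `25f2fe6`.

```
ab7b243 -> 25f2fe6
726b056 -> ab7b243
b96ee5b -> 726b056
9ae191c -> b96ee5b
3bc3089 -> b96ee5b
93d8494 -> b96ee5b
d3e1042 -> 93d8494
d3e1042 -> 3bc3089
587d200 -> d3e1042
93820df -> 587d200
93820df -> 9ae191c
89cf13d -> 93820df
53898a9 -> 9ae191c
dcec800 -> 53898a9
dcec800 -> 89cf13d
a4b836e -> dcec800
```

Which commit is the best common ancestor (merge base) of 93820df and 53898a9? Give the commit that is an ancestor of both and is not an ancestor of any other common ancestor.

Ancestors of 93820df: {25f2fe6, 3bc3089, 587d200, 726b056, 93820df, 93d8494, 9ae191c, ab7b243, b96ee5b, d3e1042}.
Ancestors of 53898a9: {25f2fe6, 53898a9, 726b056, 9ae191c, ab7b243, b96ee5b}.
Common ancestors: {25f2fe6, 726b056, 9ae191c, ab7b243, b96ee5b}.
Among these, 9ae191c is not an ancestor of any other common ancestor — it is the merge base.

9ae191c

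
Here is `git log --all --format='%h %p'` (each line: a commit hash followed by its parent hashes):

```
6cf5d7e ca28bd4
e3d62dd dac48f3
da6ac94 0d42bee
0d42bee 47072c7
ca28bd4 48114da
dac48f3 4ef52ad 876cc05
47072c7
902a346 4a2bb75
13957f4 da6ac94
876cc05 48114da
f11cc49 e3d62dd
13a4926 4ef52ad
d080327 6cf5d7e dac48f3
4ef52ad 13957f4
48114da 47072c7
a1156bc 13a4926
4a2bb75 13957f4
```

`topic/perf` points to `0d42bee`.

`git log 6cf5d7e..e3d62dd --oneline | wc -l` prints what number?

7

Reachable from e3d62dd: {0d42bee, 13957f4, 47072c7, 48114da, 4ef52ad, 876cc05, da6ac94, dac48f3, e3d62dd}.
Reachable from 6cf5d7e: {47072c7, 48114da, 6cf5d7e, ca28bd4}.
In e3d62dd's history but not 6cf5d7e's: {0d42bee, 13957f4, 4ef52ad, 876cc05, da6ac94, dac48f3, e3d62dd} — 7 commits.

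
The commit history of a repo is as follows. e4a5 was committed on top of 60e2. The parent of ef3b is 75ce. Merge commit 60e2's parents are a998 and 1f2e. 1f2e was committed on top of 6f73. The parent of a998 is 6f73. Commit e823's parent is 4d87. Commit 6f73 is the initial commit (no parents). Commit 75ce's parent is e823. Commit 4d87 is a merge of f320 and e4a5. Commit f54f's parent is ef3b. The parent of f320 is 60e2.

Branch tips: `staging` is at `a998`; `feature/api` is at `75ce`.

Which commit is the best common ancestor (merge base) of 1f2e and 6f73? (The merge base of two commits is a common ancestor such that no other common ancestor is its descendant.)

Ancestors of 1f2e: {1f2e, 6f73}.
Ancestors of 6f73: {6f73}.
Common ancestors: {6f73}.
The only common ancestor is 6f73, so it is the merge base.

6f73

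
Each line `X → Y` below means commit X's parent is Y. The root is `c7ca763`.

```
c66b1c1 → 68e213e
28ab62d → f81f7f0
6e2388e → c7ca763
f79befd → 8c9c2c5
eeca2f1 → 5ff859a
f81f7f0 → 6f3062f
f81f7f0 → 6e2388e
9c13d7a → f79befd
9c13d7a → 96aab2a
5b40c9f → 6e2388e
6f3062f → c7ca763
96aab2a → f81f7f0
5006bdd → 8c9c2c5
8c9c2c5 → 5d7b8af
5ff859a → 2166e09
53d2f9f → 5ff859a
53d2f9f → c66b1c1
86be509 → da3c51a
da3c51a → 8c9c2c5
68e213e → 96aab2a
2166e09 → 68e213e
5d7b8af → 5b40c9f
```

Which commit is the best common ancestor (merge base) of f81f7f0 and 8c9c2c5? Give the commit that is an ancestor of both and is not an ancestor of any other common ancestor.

Ancestors of f81f7f0: {6e2388e, 6f3062f, c7ca763, f81f7f0}.
Ancestors of 8c9c2c5: {5b40c9f, 5d7b8af, 6e2388e, 8c9c2c5, c7ca763}.
Common ancestors: {6e2388e, c7ca763}.
Among these, 6e2388e is not an ancestor of any other common ancestor — it is the merge base.

6e2388e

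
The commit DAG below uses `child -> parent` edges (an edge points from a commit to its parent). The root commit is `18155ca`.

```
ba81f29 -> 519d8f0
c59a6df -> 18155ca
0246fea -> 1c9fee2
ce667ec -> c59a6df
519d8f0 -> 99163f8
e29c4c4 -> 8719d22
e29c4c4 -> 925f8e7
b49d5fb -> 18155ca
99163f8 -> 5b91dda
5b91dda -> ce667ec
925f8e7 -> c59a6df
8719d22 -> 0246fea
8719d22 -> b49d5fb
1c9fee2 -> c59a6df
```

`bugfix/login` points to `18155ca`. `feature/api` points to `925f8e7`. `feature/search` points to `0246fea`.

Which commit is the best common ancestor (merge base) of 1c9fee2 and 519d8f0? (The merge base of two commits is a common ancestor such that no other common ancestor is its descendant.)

Ancestors of 1c9fee2: {18155ca, 1c9fee2, c59a6df}.
Ancestors of 519d8f0: {18155ca, 519d8f0, 5b91dda, 99163f8, c59a6df, ce667ec}.
Common ancestors: {18155ca, c59a6df}.
Among these, c59a6df is not an ancestor of any other common ancestor — it is the merge base.

c59a6df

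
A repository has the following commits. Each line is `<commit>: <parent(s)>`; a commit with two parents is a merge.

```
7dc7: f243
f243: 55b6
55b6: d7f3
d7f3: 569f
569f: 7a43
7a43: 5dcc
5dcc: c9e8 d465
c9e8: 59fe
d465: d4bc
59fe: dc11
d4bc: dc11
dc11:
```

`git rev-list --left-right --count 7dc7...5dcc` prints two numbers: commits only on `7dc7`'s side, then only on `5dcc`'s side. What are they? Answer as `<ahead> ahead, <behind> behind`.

Reachable from 7dc7: {55b6, 569f, 59fe, 5dcc, 7a43, 7dc7, c9e8, d465, d4bc, d7f3, dc11, f243}.
Reachable from 5dcc: {59fe, 5dcc, c9e8, d465, d4bc, dc11}.
Only in 7dc7's history (ahead): {55b6, 569f, 7a43, 7dc7, d7f3, f243} — 6.
Only in 5dcc's history (behind): {} — 0.

6 ahead, 0 behind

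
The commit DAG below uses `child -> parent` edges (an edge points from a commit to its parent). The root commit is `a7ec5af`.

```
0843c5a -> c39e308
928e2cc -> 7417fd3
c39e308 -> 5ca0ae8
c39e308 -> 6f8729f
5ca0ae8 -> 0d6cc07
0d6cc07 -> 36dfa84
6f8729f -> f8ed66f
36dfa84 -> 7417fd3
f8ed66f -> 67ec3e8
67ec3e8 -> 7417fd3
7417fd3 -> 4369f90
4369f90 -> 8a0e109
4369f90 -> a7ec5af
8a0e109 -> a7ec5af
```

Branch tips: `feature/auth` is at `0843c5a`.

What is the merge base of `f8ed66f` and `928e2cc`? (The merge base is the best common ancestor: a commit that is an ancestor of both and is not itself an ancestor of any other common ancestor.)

Ancestors of f8ed66f: {4369f90, 67ec3e8, 7417fd3, 8a0e109, a7ec5af, f8ed66f}.
Ancestors of 928e2cc: {4369f90, 7417fd3, 8a0e109, 928e2cc, a7ec5af}.
Common ancestors: {4369f90, 7417fd3, 8a0e109, a7ec5af}.
Among these, 7417fd3 is not an ancestor of any other common ancestor — it is the merge base.

7417fd3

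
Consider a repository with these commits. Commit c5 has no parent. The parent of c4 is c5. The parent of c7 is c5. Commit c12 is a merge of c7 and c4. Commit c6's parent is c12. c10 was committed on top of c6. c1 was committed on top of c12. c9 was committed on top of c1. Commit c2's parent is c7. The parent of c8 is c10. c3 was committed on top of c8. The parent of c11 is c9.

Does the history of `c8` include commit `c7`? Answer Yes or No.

Yes

Ancestors of c8 (commits reachable by following parents): {c10, c12, c4, c5, c6, c7, c8}.
c7 is in that set, so it is an ancestor of c8.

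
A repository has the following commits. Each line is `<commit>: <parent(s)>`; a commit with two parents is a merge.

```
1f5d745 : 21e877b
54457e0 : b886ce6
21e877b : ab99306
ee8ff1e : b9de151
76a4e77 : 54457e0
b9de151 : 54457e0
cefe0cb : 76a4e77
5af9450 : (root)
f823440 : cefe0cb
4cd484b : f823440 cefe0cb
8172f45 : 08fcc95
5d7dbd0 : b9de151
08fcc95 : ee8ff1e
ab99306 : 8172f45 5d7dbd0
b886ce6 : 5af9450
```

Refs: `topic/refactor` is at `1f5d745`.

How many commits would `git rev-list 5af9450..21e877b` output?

Reachable from 21e877b: {08fcc95, 21e877b, 54457e0, 5af9450, 5d7dbd0, 8172f45, ab99306, b886ce6, b9de151, ee8ff1e}.
Reachable from 5af9450: {5af9450}.
In 21e877b's history but not 5af9450's: {08fcc95, 21e877b, 54457e0, 5d7dbd0, 8172f45, ab99306, b886ce6, b9de151, ee8ff1e} — 9 commits.

9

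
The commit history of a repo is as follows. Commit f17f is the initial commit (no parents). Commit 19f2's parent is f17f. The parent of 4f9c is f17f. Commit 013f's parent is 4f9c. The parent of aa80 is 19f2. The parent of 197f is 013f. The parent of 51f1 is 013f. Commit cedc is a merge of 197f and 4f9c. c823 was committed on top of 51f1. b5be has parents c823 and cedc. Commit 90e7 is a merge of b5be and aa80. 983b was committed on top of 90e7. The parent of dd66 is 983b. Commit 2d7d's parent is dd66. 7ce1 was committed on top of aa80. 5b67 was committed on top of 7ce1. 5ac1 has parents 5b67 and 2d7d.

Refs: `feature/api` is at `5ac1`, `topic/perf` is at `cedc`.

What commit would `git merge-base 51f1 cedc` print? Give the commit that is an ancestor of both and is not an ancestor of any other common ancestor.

013f

Ancestors of 51f1: {013f, 4f9c, 51f1, f17f}.
Ancestors of cedc: {013f, 197f, 4f9c, cedc, f17f}.
Common ancestors: {013f, 4f9c, f17f}.
Among these, 013f is not an ancestor of any other common ancestor — it is the merge base.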